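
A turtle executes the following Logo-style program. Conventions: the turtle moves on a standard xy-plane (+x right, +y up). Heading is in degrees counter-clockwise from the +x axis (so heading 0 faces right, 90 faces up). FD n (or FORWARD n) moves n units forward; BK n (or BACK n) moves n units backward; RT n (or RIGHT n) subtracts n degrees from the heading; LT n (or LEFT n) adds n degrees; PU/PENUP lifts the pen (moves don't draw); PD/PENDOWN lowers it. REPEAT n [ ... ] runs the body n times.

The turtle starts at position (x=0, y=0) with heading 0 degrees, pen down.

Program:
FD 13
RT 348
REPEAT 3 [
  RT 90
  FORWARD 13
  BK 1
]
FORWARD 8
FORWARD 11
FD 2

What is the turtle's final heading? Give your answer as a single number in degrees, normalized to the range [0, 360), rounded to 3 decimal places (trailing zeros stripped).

Executing turtle program step by step:
Start: pos=(0,0), heading=0, pen down
FD 13: (0,0) -> (13,0) [heading=0, draw]
RT 348: heading 0 -> 12
REPEAT 3 [
  -- iteration 1/3 --
  RT 90: heading 12 -> 282
  FD 13: (13,0) -> (15.703,-12.716) [heading=282, draw]
  BK 1: (15.703,-12.716) -> (15.495,-11.738) [heading=282, draw]
  -- iteration 2/3 --
  RT 90: heading 282 -> 192
  FD 13: (15.495,-11.738) -> (2.779,-14.441) [heading=192, draw]
  BK 1: (2.779,-14.441) -> (3.757,-14.233) [heading=192, draw]
  -- iteration 3/3 --
  RT 90: heading 192 -> 102
  FD 13: (3.757,-14.233) -> (1.054,-1.517) [heading=102, draw]
  BK 1: (1.054,-1.517) -> (1.262,-2.495) [heading=102, draw]
]
FD 8: (1.262,-2.495) -> (-0.401,5.33) [heading=102, draw]
FD 11: (-0.401,5.33) -> (-2.688,16.09) [heading=102, draw]
FD 2: (-2.688,16.09) -> (-3.104,18.046) [heading=102, draw]
Final: pos=(-3.104,18.046), heading=102, 10 segment(s) drawn

Answer: 102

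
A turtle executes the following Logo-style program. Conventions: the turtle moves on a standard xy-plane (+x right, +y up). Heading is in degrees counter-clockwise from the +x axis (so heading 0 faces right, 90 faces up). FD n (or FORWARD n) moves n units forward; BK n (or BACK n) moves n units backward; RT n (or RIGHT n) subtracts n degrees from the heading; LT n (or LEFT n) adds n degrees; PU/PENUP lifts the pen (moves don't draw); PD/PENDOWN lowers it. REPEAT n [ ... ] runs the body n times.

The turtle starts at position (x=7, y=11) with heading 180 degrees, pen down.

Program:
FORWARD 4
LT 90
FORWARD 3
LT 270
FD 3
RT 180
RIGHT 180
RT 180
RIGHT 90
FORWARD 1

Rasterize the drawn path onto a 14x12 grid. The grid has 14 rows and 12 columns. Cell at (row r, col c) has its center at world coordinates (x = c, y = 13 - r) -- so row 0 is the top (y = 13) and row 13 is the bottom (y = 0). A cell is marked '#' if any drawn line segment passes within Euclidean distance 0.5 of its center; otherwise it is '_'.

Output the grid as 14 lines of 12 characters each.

Answer: ____________
____________
___#####____
___#________
___#________
####________
#___________
____________
____________
____________
____________
____________
____________
____________

Derivation:
Segment 0: (7,11) -> (3,11)
Segment 1: (3,11) -> (3,8)
Segment 2: (3,8) -> (-0,8)
Segment 3: (-0,8) -> (-0,7)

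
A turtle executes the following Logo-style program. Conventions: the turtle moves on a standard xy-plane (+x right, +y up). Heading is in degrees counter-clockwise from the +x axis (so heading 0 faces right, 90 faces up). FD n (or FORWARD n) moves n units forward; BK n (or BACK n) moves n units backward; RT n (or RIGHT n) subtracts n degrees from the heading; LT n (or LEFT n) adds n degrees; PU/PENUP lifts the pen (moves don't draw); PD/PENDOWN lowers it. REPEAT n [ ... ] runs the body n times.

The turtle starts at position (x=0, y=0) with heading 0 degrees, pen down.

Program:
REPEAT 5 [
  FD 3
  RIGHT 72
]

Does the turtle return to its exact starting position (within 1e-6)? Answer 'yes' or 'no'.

Executing turtle program step by step:
Start: pos=(0,0), heading=0, pen down
REPEAT 5 [
  -- iteration 1/5 --
  FD 3: (0,0) -> (3,0) [heading=0, draw]
  RT 72: heading 0 -> 288
  -- iteration 2/5 --
  FD 3: (3,0) -> (3.927,-2.853) [heading=288, draw]
  RT 72: heading 288 -> 216
  -- iteration 3/5 --
  FD 3: (3.927,-2.853) -> (1.5,-4.617) [heading=216, draw]
  RT 72: heading 216 -> 144
  -- iteration 4/5 --
  FD 3: (1.5,-4.617) -> (-0.927,-2.853) [heading=144, draw]
  RT 72: heading 144 -> 72
  -- iteration 5/5 --
  FD 3: (-0.927,-2.853) -> (0,0) [heading=72, draw]
  RT 72: heading 72 -> 0
]
Final: pos=(0,0), heading=0, 5 segment(s) drawn

Start position: (0, 0)
Final position: (0, 0)
Distance = 0; < 1e-6 -> CLOSED

Answer: yes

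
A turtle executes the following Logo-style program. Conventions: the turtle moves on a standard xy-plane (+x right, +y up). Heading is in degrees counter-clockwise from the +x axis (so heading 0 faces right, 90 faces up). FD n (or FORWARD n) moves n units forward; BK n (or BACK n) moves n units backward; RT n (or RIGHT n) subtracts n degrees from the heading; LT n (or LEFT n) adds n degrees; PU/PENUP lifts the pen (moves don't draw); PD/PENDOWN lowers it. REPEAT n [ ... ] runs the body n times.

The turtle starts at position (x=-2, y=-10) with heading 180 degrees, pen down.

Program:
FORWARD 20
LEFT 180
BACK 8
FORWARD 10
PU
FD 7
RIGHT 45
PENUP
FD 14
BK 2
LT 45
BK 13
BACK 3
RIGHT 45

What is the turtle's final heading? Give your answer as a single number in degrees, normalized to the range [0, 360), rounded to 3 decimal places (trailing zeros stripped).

Executing turtle program step by step:
Start: pos=(-2,-10), heading=180, pen down
FD 20: (-2,-10) -> (-22,-10) [heading=180, draw]
LT 180: heading 180 -> 0
BK 8: (-22,-10) -> (-30,-10) [heading=0, draw]
FD 10: (-30,-10) -> (-20,-10) [heading=0, draw]
PU: pen up
FD 7: (-20,-10) -> (-13,-10) [heading=0, move]
RT 45: heading 0 -> 315
PU: pen up
FD 14: (-13,-10) -> (-3.101,-19.899) [heading=315, move]
BK 2: (-3.101,-19.899) -> (-4.515,-18.485) [heading=315, move]
LT 45: heading 315 -> 0
BK 13: (-4.515,-18.485) -> (-17.515,-18.485) [heading=0, move]
BK 3: (-17.515,-18.485) -> (-20.515,-18.485) [heading=0, move]
RT 45: heading 0 -> 315
Final: pos=(-20.515,-18.485), heading=315, 3 segment(s) drawn

Answer: 315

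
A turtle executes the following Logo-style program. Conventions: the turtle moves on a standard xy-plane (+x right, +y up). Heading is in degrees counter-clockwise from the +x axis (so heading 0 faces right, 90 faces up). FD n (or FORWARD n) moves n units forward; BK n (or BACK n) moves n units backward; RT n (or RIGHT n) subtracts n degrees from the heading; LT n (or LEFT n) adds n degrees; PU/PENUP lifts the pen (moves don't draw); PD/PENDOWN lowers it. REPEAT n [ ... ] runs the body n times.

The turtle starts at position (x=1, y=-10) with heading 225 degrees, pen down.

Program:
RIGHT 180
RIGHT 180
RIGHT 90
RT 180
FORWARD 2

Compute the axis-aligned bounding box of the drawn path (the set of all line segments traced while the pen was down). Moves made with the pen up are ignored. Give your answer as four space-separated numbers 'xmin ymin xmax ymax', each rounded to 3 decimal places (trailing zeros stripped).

Answer: 1 -11.414 2.414 -10

Derivation:
Executing turtle program step by step:
Start: pos=(1,-10), heading=225, pen down
RT 180: heading 225 -> 45
RT 180: heading 45 -> 225
RT 90: heading 225 -> 135
RT 180: heading 135 -> 315
FD 2: (1,-10) -> (2.414,-11.414) [heading=315, draw]
Final: pos=(2.414,-11.414), heading=315, 1 segment(s) drawn

Segment endpoints: x in {1, 2.414}, y in {-11.414, -10}
xmin=1, ymin=-11.414, xmax=2.414, ymax=-10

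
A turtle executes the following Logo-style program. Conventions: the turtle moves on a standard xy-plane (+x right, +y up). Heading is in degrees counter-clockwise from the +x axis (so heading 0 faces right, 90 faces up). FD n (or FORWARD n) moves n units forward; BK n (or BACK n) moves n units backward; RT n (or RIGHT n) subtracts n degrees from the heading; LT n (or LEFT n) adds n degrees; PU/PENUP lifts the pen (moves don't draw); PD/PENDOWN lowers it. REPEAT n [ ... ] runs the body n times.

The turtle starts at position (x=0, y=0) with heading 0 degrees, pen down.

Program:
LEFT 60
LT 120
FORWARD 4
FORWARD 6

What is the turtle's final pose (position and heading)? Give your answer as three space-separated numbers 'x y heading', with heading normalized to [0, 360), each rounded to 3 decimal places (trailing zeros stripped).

Answer: -10 0 180

Derivation:
Executing turtle program step by step:
Start: pos=(0,0), heading=0, pen down
LT 60: heading 0 -> 60
LT 120: heading 60 -> 180
FD 4: (0,0) -> (-4,0) [heading=180, draw]
FD 6: (-4,0) -> (-10,0) [heading=180, draw]
Final: pos=(-10,0), heading=180, 2 segment(s) drawn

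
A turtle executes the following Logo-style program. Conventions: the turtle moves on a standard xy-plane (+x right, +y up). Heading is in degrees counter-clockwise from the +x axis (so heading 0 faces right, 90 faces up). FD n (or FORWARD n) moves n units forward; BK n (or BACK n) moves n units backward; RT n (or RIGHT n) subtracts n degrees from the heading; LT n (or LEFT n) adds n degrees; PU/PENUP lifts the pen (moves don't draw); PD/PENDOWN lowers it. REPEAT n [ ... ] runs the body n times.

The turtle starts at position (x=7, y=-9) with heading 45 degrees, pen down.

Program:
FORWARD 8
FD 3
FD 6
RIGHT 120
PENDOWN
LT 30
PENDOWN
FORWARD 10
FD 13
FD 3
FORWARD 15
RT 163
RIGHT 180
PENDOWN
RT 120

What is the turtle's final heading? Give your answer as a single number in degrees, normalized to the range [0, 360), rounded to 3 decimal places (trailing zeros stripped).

Answer: 212

Derivation:
Executing turtle program step by step:
Start: pos=(7,-9), heading=45, pen down
FD 8: (7,-9) -> (12.657,-3.343) [heading=45, draw]
FD 3: (12.657,-3.343) -> (14.778,-1.222) [heading=45, draw]
FD 6: (14.778,-1.222) -> (19.021,3.021) [heading=45, draw]
RT 120: heading 45 -> 285
PD: pen down
LT 30: heading 285 -> 315
PD: pen down
FD 10: (19.021,3.021) -> (26.092,-4.05) [heading=315, draw]
FD 13: (26.092,-4.05) -> (35.284,-13.243) [heading=315, draw]
FD 3: (35.284,-13.243) -> (37.406,-15.364) [heading=315, draw]
FD 15: (37.406,-15.364) -> (48.012,-25.971) [heading=315, draw]
RT 163: heading 315 -> 152
RT 180: heading 152 -> 332
PD: pen down
RT 120: heading 332 -> 212
Final: pos=(48.012,-25.971), heading=212, 7 segment(s) drawn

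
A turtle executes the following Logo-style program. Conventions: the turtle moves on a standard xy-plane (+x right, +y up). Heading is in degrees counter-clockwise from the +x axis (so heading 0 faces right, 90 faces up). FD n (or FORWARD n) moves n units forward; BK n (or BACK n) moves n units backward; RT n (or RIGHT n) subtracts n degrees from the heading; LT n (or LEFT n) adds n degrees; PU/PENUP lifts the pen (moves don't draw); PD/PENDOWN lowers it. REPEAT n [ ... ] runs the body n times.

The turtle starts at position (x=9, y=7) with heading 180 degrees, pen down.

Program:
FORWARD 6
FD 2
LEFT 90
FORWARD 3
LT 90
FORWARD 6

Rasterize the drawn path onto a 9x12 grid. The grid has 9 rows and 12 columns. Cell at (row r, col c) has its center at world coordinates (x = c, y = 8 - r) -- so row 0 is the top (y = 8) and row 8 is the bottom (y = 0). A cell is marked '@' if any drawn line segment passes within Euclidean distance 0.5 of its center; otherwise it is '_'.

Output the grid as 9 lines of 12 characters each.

Answer: ____________
_@@@@@@@@@__
_@__________
_@__________
_@@@@@@@____
____________
____________
____________
____________

Derivation:
Segment 0: (9,7) -> (3,7)
Segment 1: (3,7) -> (1,7)
Segment 2: (1,7) -> (1,4)
Segment 3: (1,4) -> (7,4)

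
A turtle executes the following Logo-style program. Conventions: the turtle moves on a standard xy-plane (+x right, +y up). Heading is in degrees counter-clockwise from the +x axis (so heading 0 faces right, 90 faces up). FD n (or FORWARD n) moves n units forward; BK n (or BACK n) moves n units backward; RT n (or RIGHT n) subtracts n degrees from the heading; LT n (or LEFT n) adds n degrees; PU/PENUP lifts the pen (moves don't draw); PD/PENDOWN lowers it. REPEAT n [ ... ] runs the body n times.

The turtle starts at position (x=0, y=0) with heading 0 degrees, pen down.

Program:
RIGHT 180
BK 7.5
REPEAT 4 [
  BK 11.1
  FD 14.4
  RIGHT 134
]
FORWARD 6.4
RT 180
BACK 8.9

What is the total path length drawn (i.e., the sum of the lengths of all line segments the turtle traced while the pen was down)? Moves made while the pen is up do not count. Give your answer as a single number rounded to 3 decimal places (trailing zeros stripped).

Executing turtle program step by step:
Start: pos=(0,0), heading=0, pen down
RT 180: heading 0 -> 180
BK 7.5: (0,0) -> (7.5,0) [heading=180, draw]
REPEAT 4 [
  -- iteration 1/4 --
  BK 11.1: (7.5,0) -> (18.6,0) [heading=180, draw]
  FD 14.4: (18.6,0) -> (4.2,0) [heading=180, draw]
  RT 134: heading 180 -> 46
  -- iteration 2/4 --
  BK 11.1: (4.2,0) -> (-3.511,-7.985) [heading=46, draw]
  FD 14.4: (-3.511,-7.985) -> (6.492,2.374) [heading=46, draw]
  RT 134: heading 46 -> 272
  -- iteration 3/4 --
  BK 11.1: (6.492,2.374) -> (6.105,13.467) [heading=272, draw]
  FD 14.4: (6.105,13.467) -> (6.608,-0.924) [heading=272, draw]
  RT 134: heading 272 -> 138
  -- iteration 4/4 --
  BK 11.1: (6.608,-0.924) -> (14.856,-8.352) [heading=138, draw]
  FD 14.4: (14.856,-8.352) -> (4.155,1.284) [heading=138, draw]
  RT 134: heading 138 -> 4
]
FD 6.4: (4.155,1.284) -> (10.54,1.73) [heading=4, draw]
RT 180: heading 4 -> 184
BK 8.9: (10.54,1.73) -> (19.418,2.351) [heading=184, draw]
Final: pos=(19.418,2.351), heading=184, 11 segment(s) drawn

Segment lengths:
  seg 1: (0,0) -> (7.5,0), length = 7.5
  seg 2: (7.5,0) -> (18.6,0), length = 11.1
  seg 3: (18.6,0) -> (4.2,0), length = 14.4
  seg 4: (4.2,0) -> (-3.511,-7.985), length = 11.1
  seg 5: (-3.511,-7.985) -> (6.492,2.374), length = 14.4
  seg 6: (6.492,2.374) -> (6.105,13.467), length = 11.1
  seg 7: (6.105,13.467) -> (6.608,-0.924), length = 14.4
  seg 8: (6.608,-0.924) -> (14.856,-8.352), length = 11.1
  seg 9: (14.856,-8.352) -> (4.155,1.284), length = 14.4
  seg 10: (4.155,1.284) -> (10.54,1.73), length = 6.4
  seg 11: (10.54,1.73) -> (19.418,2.351), length = 8.9
Total = 124.8

Answer: 124.8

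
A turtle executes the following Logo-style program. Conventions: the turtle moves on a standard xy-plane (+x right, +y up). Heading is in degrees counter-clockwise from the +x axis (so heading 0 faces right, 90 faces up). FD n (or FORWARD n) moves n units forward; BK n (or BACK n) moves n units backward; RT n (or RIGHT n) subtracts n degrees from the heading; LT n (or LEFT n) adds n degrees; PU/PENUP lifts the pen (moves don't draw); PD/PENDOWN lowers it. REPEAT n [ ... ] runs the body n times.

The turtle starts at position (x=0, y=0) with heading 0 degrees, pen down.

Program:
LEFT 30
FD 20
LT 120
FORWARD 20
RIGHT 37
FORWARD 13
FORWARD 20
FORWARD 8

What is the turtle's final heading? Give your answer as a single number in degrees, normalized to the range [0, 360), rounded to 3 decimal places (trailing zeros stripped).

Executing turtle program step by step:
Start: pos=(0,0), heading=0, pen down
LT 30: heading 0 -> 30
FD 20: (0,0) -> (17.321,10) [heading=30, draw]
LT 120: heading 30 -> 150
FD 20: (17.321,10) -> (0,20) [heading=150, draw]
RT 37: heading 150 -> 113
FD 13: (0,20) -> (-5.08,31.967) [heading=113, draw]
FD 20: (-5.08,31.967) -> (-12.894,50.377) [heading=113, draw]
FD 8: (-12.894,50.377) -> (-16.02,57.741) [heading=113, draw]
Final: pos=(-16.02,57.741), heading=113, 5 segment(s) drawn

Answer: 113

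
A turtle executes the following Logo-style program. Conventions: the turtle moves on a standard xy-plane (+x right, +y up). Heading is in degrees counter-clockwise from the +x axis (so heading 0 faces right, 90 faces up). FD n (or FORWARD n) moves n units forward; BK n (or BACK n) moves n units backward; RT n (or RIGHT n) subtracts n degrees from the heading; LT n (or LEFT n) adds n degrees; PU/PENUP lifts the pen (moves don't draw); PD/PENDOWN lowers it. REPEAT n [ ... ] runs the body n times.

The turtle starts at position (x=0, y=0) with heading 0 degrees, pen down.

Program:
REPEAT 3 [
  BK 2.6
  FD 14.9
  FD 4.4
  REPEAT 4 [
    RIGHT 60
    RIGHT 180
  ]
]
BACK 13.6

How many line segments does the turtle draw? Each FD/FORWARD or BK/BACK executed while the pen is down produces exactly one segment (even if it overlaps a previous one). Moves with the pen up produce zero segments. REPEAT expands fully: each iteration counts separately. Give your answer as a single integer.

Answer: 10

Derivation:
Executing turtle program step by step:
Start: pos=(0,0), heading=0, pen down
REPEAT 3 [
  -- iteration 1/3 --
  BK 2.6: (0,0) -> (-2.6,0) [heading=0, draw]
  FD 14.9: (-2.6,0) -> (12.3,0) [heading=0, draw]
  FD 4.4: (12.3,0) -> (16.7,0) [heading=0, draw]
  REPEAT 4 [
    -- iteration 1/4 --
    RT 60: heading 0 -> 300
    RT 180: heading 300 -> 120
    -- iteration 2/4 --
    RT 60: heading 120 -> 60
    RT 180: heading 60 -> 240
    -- iteration 3/4 --
    RT 60: heading 240 -> 180
    RT 180: heading 180 -> 0
    -- iteration 4/4 --
    RT 60: heading 0 -> 300
    RT 180: heading 300 -> 120
  ]
  -- iteration 2/3 --
  BK 2.6: (16.7,0) -> (18,-2.252) [heading=120, draw]
  FD 14.9: (18,-2.252) -> (10.55,10.652) [heading=120, draw]
  FD 4.4: (10.55,10.652) -> (8.35,14.463) [heading=120, draw]
  REPEAT 4 [
    -- iteration 1/4 --
    RT 60: heading 120 -> 60
    RT 180: heading 60 -> 240
    -- iteration 2/4 --
    RT 60: heading 240 -> 180
    RT 180: heading 180 -> 0
    -- iteration 3/4 --
    RT 60: heading 0 -> 300
    RT 180: heading 300 -> 120
    -- iteration 4/4 --
    RT 60: heading 120 -> 60
    RT 180: heading 60 -> 240
  ]
  -- iteration 3/3 --
  BK 2.6: (8.35,14.463) -> (9.65,16.714) [heading=240, draw]
  FD 14.9: (9.65,16.714) -> (2.2,3.811) [heading=240, draw]
  FD 4.4: (2.2,3.811) -> (0,0) [heading=240, draw]
  REPEAT 4 [
    -- iteration 1/4 --
    RT 60: heading 240 -> 180
    RT 180: heading 180 -> 0
    -- iteration 2/4 --
    RT 60: heading 0 -> 300
    RT 180: heading 300 -> 120
    -- iteration 3/4 --
    RT 60: heading 120 -> 60
    RT 180: heading 60 -> 240
    -- iteration 4/4 --
    RT 60: heading 240 -> 180
    RT 180: heading 180 -> 0
  ]
]
BK 13.6: (0,0) -> (-13.6,0) [heading=0, draw]
Final: pos=(-13.6,0), heading=0, 10 segment(s) drawn
Segments drawn: 10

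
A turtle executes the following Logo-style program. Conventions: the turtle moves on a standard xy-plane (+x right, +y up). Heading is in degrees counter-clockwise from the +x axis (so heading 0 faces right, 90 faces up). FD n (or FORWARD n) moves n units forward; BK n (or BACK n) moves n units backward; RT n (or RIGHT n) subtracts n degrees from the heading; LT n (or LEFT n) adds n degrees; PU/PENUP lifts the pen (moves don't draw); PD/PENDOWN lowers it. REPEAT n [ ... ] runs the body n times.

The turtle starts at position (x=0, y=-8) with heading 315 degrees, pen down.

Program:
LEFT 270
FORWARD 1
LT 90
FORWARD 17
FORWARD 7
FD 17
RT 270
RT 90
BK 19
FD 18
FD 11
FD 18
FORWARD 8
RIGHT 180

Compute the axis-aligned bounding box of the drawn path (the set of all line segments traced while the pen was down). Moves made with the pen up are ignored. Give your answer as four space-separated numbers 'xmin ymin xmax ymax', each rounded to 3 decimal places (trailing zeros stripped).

Answer: -0.707 -63.154 53.74 -8

Derivation:
Executing turtle program step by step:
Start: pos=(0,-8), heading=315, pen down
LT 270: heading 315 -> 225
FD 1: (0,-8) -> (-0.707,-8.707) [heading=225, draw]
LT 90: heading 225 -> 315
FD 17: (-0.707,-8.707) -> (11.314,-20.728) [heading=315, draw]
FD 7: (11.314,-20.728) -> (16.263,-25.678) [heading=315, draw]
FD 17: (16.263,-25.678) -> (28.284,-37.698) [heading=315, draw]
RT 270: heading 315 -> 45
RT 90: heading 45 -> 315
BK 19: (28.284,-37.698) -> (14.849,-24.263) [heading=315, draw]
FD 18: (14.849,-24.263) -> (27.577,-36.991) [heading=315, draw]
FD 11: (27.577,-36.991) -> (35.355,-44.77) [heading=315, draw]
FD 18: (35.355,-44.77) -> (48.083,-57.497) [heading=315, draw]
FD 8: (48.083,-57.497) -> (53.74,-63.154) [heading=315, draw]
RT 180: heading 315 -> 135
Final: pos=(53.74,-63.154), heading=135, 9 segment(s) drawn

Segment endpoints: x in {-0.707, 0, 11.314, 14.849, 16.263, 27.577, 28.284, 35.355, 48.083, 53.74}, y in {-63.154, -57.497, -44.77, -37.698, -36.991, -25.678, -24.263, -20.728, -8.707, -8}
xmin=-0.707, ymin=-63.154, xmax=53.74, ymax=-8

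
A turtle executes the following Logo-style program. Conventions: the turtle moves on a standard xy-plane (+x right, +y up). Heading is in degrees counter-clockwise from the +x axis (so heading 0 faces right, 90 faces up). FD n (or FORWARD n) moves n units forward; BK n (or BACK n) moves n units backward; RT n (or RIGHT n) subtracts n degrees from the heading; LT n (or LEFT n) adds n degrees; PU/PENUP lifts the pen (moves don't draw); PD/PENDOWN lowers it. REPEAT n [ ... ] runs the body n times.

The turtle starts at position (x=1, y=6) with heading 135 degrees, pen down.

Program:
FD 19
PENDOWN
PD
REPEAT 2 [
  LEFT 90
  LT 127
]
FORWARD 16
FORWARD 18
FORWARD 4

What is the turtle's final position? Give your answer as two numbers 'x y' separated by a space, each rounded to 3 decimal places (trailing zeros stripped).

Executing turtle program step by step:
Start: pos=(1,6), heading=135, pen down
FD 19: (1,6) -> (-12.435,19.435) [heading=135, draw]
PD: pen down
PD: pen down
REPEAT 2 [
  -- iteration 1/2 --
  LT 90: heading 135 -> 225
  LT 127: heading 225 -> 352
  -- iteration 2/2 --
  LT 90: heading 352 -> 82
  LT 127: heading 82 -> 209
]
FD 16: (-12.435,19.435) -> (-26.429,11.678) [heading=209, draw]
FD 18: (-26.429,11.678) -> (-42.172,2.952) [heading=209, draw]
FD 4: (-42.172,2.952) -> (-45.671,1.012) [heading=209, draw]
Final: pos=(-45.671,1.012), heading=209, 4 segment(s) drawn

Answer: -45.671 1.012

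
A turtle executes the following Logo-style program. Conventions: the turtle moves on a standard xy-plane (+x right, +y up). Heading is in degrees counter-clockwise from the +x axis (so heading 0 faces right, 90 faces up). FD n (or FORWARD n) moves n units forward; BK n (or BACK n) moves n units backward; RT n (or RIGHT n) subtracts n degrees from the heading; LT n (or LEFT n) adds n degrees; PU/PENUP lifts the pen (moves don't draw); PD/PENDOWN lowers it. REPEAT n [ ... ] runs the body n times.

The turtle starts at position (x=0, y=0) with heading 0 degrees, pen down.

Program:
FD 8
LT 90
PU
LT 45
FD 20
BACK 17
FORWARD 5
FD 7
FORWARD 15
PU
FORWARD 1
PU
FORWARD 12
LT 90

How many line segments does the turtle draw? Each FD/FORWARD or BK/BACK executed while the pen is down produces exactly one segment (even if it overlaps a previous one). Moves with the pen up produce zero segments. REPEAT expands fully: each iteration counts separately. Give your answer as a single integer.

Answer: 1

Derivation:
Executing turtle program step by step:
Start: pos=(0,0), heading=0, pen down
FD 8: (0,0) -> (8,0) [heading=0, draw]
LT 90: heading 0 -> 90
PU: pen up
LT 45: heading 90 -> 135
FD 20: (8,0) -> (-6.142,14.142) [heading=135, move]
BK 17: (-6.142,14.142) -> (5.879,2.121) [heading=135, move]
FD 5: (5.879,2.121) -> (2.343,5.657) [heading=135, move]
FD 7: (2.343,5.657) -> (-2.607,10.607) [heading=135, move]
FD 15: (-2.607,10.607) -> (-13.213,21.213) [heading=135, move]
PU: pen up
FD 1: (-13.213,21.213) -> (-13.92,21.92) [heading=135, move]
PU: pen up
FD 12: (-13.92,21.92) -> (-22.406,30.406) [heading=135, move]
LT 90: heading 135 -> 225
Final: pos=(-22.406,30.406), heading=225, 1 segment(s) drawn
Segments drawn: 1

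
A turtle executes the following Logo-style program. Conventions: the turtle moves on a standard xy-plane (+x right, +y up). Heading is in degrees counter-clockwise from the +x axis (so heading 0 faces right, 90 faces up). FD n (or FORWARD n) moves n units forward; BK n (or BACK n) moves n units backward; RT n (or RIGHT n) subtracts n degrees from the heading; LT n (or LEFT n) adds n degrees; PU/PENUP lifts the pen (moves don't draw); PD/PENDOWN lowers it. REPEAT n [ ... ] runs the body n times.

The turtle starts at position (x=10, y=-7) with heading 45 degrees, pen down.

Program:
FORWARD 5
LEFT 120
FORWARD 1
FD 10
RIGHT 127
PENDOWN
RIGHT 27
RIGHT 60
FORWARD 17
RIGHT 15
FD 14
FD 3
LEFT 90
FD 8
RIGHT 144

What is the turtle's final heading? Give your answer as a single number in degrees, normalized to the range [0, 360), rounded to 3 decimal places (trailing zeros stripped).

Executing turtle program step by step:
Start: pos=(10,-7), heading=45, pen down
FD 5: (10,-7) -> (13.536,-3.464) [heading=45, draw]
LT 120: heading 45 -> 165
FD 1: (13.536,-3.464) -> (12.57,-3.206) [heading=165, draw]
FD 10: (12.57,-3.206) -> (2.91,-0.617) [heading=165, draw]
RT 127: heading 165 -> 38
PD: pen down
RT 27: heading 38 -> 11
RT 60: heading 11 -> 311
FD 17: (2.91,-0.617) -> (14.063,-13.448) [heading=311, draw]
RT 15: heading 311 -> 296
FD 14: (14.063,-13.448) -> (20.201,-26.031) [heading=296, draw]
FD 3: (20.201,-26.031) -> (21.516,-28.727) [heading=296, draw]
LT 90: heading 296 -> 26
FD 8: (21.516,-28.727) -> (28.706,-25.22) [heading=26, draw]
RT 144: heading 26 -> 242
Final: pos=(28.706,-25.22), heading=242, 7 segment(s) drawn

Answer: 242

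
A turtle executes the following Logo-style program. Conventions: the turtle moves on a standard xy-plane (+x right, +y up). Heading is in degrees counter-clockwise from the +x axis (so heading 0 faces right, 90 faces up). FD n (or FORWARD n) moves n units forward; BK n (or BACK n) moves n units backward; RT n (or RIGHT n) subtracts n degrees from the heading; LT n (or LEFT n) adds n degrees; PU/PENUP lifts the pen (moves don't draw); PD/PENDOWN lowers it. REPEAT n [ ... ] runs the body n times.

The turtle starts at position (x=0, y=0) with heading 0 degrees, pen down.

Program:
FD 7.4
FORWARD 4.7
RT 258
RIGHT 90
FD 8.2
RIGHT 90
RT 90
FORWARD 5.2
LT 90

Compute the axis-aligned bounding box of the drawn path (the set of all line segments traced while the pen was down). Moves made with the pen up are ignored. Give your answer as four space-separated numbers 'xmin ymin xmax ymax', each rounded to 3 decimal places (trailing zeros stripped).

Answer: 0 0 20.121 1.705

Derivation:
Executing turtle program step by step:
Start: pos=(0,0), heading=0, pen down
FD 7.4: (0,0) -> (7.4,0) [heading=0, draw]
FD 4.7: (7.4,0) -> (12.1,0) [heading=0, draw]
RT 258: heading 0 -> 102
RT 90: heading 102 -> 12
FD 8.2: (12.1,0) -> (20.121,1.705) [heading=12, draw]
RT 90: heading 12 -> 282
RT 90: heading 282 -> 192
FD 5.2: (20.121,1.705) -> (15.034,0.624) [heading=192, draw]
LT 90: heading 192 -> 282
Final: pos=(15.034,0.624), heading=282, 4 segment(s) drawn

Segment endpoints: x in {0, 7.4, 12.1, 15.034, 20.121}, y in {0, 0.624, 1.705}
xmin=0, ymin=0, xmax=20.121, ymax=1.705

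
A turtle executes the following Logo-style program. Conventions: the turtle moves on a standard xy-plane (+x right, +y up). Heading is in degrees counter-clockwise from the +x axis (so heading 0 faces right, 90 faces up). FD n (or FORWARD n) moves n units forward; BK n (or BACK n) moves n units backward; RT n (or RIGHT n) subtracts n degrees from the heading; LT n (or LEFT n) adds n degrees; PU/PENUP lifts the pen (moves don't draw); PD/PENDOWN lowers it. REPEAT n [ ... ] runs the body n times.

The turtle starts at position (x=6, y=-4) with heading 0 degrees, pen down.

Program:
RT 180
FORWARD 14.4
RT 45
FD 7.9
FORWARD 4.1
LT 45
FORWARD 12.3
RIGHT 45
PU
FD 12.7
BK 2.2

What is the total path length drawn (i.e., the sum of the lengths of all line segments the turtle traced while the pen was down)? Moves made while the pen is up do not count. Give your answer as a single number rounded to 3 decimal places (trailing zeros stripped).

Executing turtle program step by step:
Start: pos=(6,-4), heading=0, pen down
RT 180: heading 0 -> 180
FD 14.4: (6,-4) -> (-8.4,-4) [heading=180, draw]
RT 45: heading 180 -> 135
FD 7.9: (-8.4,-4) -> (-13.986,1.586) [heading=135, draw]
FD 4.1: (-13.986,1.586) -> (-16.885,4.485) [heading=135, draw]
LT 45: heading 135 -> 180
FD 12.3: (-16.885,4.485) -> (-29.185,4.485) [heading=180, draw]
RT 45: heading 180 -> 135
PU: pen up
FD 12.7: (-29.185,4.485) -> (-38.166,13.466) [heading=135, move]
BK 2.2: (-38.166,13.466) -> (-36.61,11.91) [heading=135, move]
Final: pos=(-36.61,11.91), heading=135, 4 segment(s) drawn

Segment lengths:
  seg 1: (6,-4) -> (-8.4,-4), length = 14.4
  seg 2: (-8.4,-4) -> (-13.986,1.586), length = 7.9
  seg 3: (-13.986,1.586) -> (-16.885,4.485), length = 4.1
  seg 4: (-16.885,4.485) -> (-29.185,4.485), length = 12.3
Total = 38.7

Answer: 38.7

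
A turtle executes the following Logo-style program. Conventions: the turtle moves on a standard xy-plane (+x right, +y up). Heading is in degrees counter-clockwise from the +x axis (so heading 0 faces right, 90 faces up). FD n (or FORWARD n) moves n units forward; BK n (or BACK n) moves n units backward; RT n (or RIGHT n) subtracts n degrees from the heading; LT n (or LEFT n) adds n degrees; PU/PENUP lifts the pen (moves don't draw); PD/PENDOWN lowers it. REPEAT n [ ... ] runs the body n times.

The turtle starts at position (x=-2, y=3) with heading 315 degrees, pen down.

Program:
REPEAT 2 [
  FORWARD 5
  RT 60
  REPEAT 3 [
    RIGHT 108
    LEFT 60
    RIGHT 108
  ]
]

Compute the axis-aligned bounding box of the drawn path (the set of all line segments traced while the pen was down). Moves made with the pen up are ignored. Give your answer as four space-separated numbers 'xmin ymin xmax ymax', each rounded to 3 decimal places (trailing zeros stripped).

Answer: -2.658 -0.536 1.536 3

Derivation:
Executing turtle program step by step:
Start: pos=(-2,3), heading=315, pen down
REPEAT 2 [
  -- iteration 1/2 --
  FD 5: (-2,3) -> (1.536,-0.536) [heading=315, draw]
  RT 60: heading 315 -> 255
  REPEAT 3 [
    -- iteration 1/3 --
    RT 108: heading 255 -> 147
    LT 60: heading 147 -> 207
    RT 108: heading 207 -> 99
    -- iteration 2/3 --
    RT 108: heading 99 -> 351
    LT 60: heading 351 -> 51
    RT 108: heading 51 -> 303
    -- iteration 3/3 --
    RT 108: heading 303 -> 195
    LT 60: heading 195 -> 255
    RT 108: heading 255 -> 147
  ]
  -- iteration 2/2 --
  FD 5: (1.536,-0.536) -> (-2.658,2.188) [heading=147, draw]
  RT 60: heading 147 -> 87
  REPEAT 3 [
    -- iteration 1/3 --
    RT 108: heading 87 -> 339
    LT 60: heading 339 -> 39
    RT 108: heading 39 -> 291
    -- iteration 2/3 --
    RT 108: heading 291 -> 183
    LT 60: heading 183 -> 243
    RT 108: heading 243 -> 135
    -- iteration 3/3 --
    RT 108: heading 135 -> 27
    LT 60: heading 27 -> 87
    RT 108: heading 87 -> 339
  ]
]
Final: pos=(-2.658,2.188), heading=339, 2 segment(s) drawn

Segment endpoints: x in {-2.658, -2, 1.536}, y in {-0.536, 2.188, 3}
xmin=-2.658, ymin=-0.536, xmax=1.536, ymax=3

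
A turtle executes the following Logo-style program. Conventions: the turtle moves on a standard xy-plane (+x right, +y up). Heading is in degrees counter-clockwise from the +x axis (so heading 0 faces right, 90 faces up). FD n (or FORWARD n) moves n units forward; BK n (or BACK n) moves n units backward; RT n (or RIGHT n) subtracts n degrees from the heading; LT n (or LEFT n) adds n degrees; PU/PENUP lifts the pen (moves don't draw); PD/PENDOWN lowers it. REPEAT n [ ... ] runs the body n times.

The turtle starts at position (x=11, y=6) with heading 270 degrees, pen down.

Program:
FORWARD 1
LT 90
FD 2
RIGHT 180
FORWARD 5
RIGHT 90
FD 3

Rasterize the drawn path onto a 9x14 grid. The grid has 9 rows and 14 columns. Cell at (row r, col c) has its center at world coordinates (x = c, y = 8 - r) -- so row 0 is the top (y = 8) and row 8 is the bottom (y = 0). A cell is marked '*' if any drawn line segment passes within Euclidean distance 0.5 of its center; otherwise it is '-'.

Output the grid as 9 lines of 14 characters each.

Answer: --------*-----
--------*-----
--------*--*--
--------******
--------------
--------------
--------------
--------------
--------------

Derivation:
Segment 0: (11,6) -> (11,5)
Segment 1: (11,5) -> (13,5)
Segment 2: (13,5) -> (8,5)
Segment 3: (8,5) -> (8,8)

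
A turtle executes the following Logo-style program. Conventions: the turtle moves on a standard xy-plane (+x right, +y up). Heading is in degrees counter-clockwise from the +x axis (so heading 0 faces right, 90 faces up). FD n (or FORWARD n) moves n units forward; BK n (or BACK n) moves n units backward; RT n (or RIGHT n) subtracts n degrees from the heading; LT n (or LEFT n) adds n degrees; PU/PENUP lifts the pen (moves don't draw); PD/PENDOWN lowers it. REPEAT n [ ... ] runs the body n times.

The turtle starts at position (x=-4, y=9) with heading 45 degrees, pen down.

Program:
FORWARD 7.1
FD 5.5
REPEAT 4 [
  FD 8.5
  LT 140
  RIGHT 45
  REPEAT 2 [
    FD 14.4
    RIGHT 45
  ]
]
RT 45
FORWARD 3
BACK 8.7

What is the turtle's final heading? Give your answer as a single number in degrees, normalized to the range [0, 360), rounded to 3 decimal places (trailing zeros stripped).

Answer: 20

Derivation:
Executing turtle program step by step:
Start: pos=(-4,9), heading=45, pen down
FD 7.1: (-4,9) -> (1.02,14.02) [heading=45, draw]
FD 5.5: (1.02,14.02) -> (4.91,17.91) [heading=45, draw]
REPEAT 4 [
  -- iteration 1/4 --
  FD 8.5: (4.91,17.91) -> (10.92,23.92) [heading=45, draw]
  LT 140: heading 45 -> 185
  RT 45: heading 185 -> 140
  REPEAT 2 [
    -- iteration 1/2 --
    FD 14.4: (10.92,23.92) -> (-0.111,33.176) [heading=140, draw]
    RT 45: heading 140 -> 95
    -- iteration 2/2 --
    FD 14.4: (-0.111,33.176) -> (-1.366,47.521) [heading=95, draw]
    RT 45: heading 95 -> 50
  ]
  -- iteration 2/4 --
  FD 8.5: (-1.366,47.521) -> (4.098,54.033) [heading=50, draw]
  LT 140: heading 50 -> 190
  RT 45: heading 190 -> 145
  REPEAT 2 [
    -- iteration 1/2 --
    FD 14.4: (4.098,54.033) -> (-7.698,62.292) [heading=145, draw]
    RT 45: heading 145 -> 100
    -- iteration 2/2 --
    FD 14.4: (-7.698,62.292) -> (-10.199,76.473) [heading=100, draw]
    RT 45: heading 100 -> 55
  ]
  -- iteration 3/4 --
  FD 8.5: (-10.199,76.473) -> (-5.323,83.436) [heading=55, draw]
  LT 140: heading 55 -> 195
  RT 45: heading 195 -> 150
  REPEAT 2 [
    -- iteration 1/2 --
    FD 14.4: (-5.323,83.436) -> (-17.794,90.636) [heading=150, draw]
    RT 45: heading 150 -> 105
    -- iteration 2/2 --
    FD 14.4: (-17.794,90.636) -> (-21.521,104.546) [heading=105, draw]
    RT 45: heading 105 -> 60
  ]
  -- iteration 4/4 --
  FD 8.5: (-21.521,104.546) -> (-17.271,111.907) [heading=60, draw]
  LT 140: heading 60 -> 200
  RT 45: heading 200 -> 155
  REPEAT 2 [
    -- iteration 1/2 --
    FD 14.4: (-17.271,111.907) -> (-30.322,117.992) [heading=155, draw]
    RT 45: heading 155 -> 110
    -- iteration 2/2 --
    FD 14.4: (-30.322,117.992) -> (-35.247,131.524) [heading=110, draw]
    RT 45: heading 110 -> 65
  ]
]
RT 45: heading 65 -> 20
FD 3: (-35.247,131.524) -> (-32.428,132.55) [heading=20, draw]
BK 8.7: (-32.428,132.55) -> (-40.603,129.575) [heading=20, draw]
Final: pos=(-40.603,129.575), heading=20, 16 segment(s) drawn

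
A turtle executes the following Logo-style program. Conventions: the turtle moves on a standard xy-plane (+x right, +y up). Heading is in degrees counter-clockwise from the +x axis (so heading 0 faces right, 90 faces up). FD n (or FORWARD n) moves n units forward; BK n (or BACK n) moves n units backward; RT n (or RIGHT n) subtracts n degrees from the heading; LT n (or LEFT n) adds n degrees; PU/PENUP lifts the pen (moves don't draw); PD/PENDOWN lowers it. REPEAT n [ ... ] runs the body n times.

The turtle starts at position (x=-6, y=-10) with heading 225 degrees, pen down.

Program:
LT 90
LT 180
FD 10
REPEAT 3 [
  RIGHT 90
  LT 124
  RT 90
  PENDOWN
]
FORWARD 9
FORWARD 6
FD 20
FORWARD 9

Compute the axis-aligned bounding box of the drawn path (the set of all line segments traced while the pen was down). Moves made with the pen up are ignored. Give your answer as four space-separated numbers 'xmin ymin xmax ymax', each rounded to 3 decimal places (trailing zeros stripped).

Executing turtle program step by step:
Start: pos=(-6,-10), heading=225, pen down
LT 90: heading 225 -> 315
LT 180: heading 315 -> 135
FD 10: (-6,-10) -> (-13.071,-2.929) [heading=135, draw]
REPEAT 3 [
  -- iteration 1/3 --
  RT 90: heading 135 -> 45
  LT 124: heading 45 -> 169
  RT 90: heading 169 -> 79
  PD: pen down
  -- iteration 2/3 --
  RT 90: heading 79 -> 349
  LT 124: heading 349 -> 113
  RT 90: heading 113 -> 23
  PD: pen down
  -- iteration 3/3 --
  RT 90: heading 23 -> 293
  LT 124: heading 293 -> 57
  RT 90: heading 57 -> 327
  PD: pen down
]
FD 9: (-13.071,-2.929) -> (-5.523,-7.831) [heading=327, draw]
FD 6: (-5.523,-7.831) -> (-0.491,-11.099) [heading=327, draw]
FD 20: (-0.491,-11.099) -> (16.282,-21.991) [heading=327, draw]
FD 9: (16.282,-21.991) -> (23.83,-26.893) [heading=327, draw]
Final: pos=(23.83,-26.893), heading=327, 5 segment(s) drawn

Segment endpoints: x in {-13.071, -6, -5.523, -0.491, 16.282, 23.83}, y in {-26.893, -21.991, -11.099, -10, -7.831, -2.929}
xmin=-13.071, ymin=-26.893, xmax=23.83, ymax=-2.929

Answer: -13.071 -26.893 23.83 -2.929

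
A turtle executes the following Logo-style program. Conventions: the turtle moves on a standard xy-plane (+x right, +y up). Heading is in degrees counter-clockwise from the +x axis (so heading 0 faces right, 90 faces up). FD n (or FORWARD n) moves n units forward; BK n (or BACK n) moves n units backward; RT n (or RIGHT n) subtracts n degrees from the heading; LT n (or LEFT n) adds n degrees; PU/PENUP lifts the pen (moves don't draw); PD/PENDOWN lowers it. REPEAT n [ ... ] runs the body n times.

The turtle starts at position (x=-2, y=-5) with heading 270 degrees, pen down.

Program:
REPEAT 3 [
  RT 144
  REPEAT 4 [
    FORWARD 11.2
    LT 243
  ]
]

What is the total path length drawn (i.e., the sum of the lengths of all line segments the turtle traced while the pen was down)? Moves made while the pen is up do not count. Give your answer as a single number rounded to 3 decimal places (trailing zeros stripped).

Executing turtle program step by step:
Start: pos=(-2,-5), heading=270, pen down
REPEAT 3 [
  -- iteration 1/3 --
  RT 144: heading 270 -> 126
  REPEAT 4 [
    -- iteration 1/4 --
    FD 11.2: (-2,-5) -> (-8.583,4.061) [heading=126, draw]
    LT 243: heading 126 -> 9
    -- iteration 2/4 --
    FD 11.2: (-8.583,4.061) -> (2.479,5.813) [heading=9, draw]
    LT 243: heading 9 -> 252
    -- iteration 3/4 --
    FD 11.2: (2.479,5.813) -> (-0.982,-4.839) [heading=252, draw]
    LT 243: heading 252 -> 135
    -- iteration 4/4 --
    FD 11.2: (-0.982,-4.839) -> (-8.902,3.081) [heading=135, draw]
    LT 243: heading 135 -> 18
  ]
  -- iteration 2/3 --
  RT 144: heading 18 -> 234
  REPEAT 4 [
    -- iteration 1/4 --
    FD 11.2: (-8.902,3.081) -> (-15.485,-5.98) [heading=234, draw]
    LT 243: heading 234 -> 117
    -- iteration 2/4 --
    FD 11.2: (-15.485,-5.98) -> (-20.57,3.999) [heading=117, draw]
    LT 243: heading 117 -> 0
    -- iteration 3/4 --
    FD 11.2: (-20.57,3.999) -> (-9.37,3.999) [heading=0, draw]
    LT 243: heading 0 -> 243
    -- iteration 4/4 --
    FD 11.2: (-9.37,3.999) -> (-14.454,-5.98) [heading=243, draw]
    LT 243: heading 243 -> 126
  ]
  -- iteration 3/3 --
  RT 144: heading 126 -> 342
  REPEAT 4 [
    -- iteration 1/4 --
    FD 11.2: (-14.454,-5.98) -> (-3.802,-9.441) [heading=342, draw]
    LT 243: heading 342 -> 225
    -- iteration 2/4 --
    FD 11.2: (-3.802,-9.441) -> (-11.722,-17.361) [heading=225, draw]
    LT 243: heading 225 -> 108
    -- iteration 3/4 --
    FD 11.2: (-11.722,-17.361) -> (-15.183,-6.709) [heading=108, draw]
    LT 243: heading 108 -> 351
    -- iteration 4/4 --
    FD 11.2: (-15.183,-6.709) -> (-4.121,-8.461) [heading=351, draw]
    LT 243: heading 351 -> 234
  ]
]
Final: pos=(-4.121,-8.461), heading=234, 12 segment(s) drawn

Segment lengths:
  seg 1: (-2,-5) -> (-8.583,4.061), length = 11.2
  seg 2: (-8.583,4.061) -> (2.479,5.813), length = 11.2
  seg 3: (2.479,5.813) -> (-0.982,-4.839), length = 11.2
  seg 4: (-0.982,-4.839) -> (-8.902,3.081), length = 11.2
  seg 5: (-8.902,3.081) -> (-15.485,-5.98), length = 11.2
  seg 6: (-15.485,-5.98) -> (-20.57,3.999), length = 11.2
  seg 7: (-20.57,3.999) -> (-9.37,3.999), length = 11.2
  seg 8: (-9.37,3.999) -> (-14.454,-5.98), length = 11.2
  seg 9: (-14.454,-5.98) -> (-3.802,-9.441), length = 11.2
  seg 10: (-3.802,-9.441) -> (-11.722,-17.361), length = 11.2
  seg 11: (-11.722,-17.361) -> (-15.183,-6.709), length = 11.2
  seg 12: (-15.183,-6.709) -> (-4.121,-8.461), length = 11.2
Total = 134.4

Answer: 134.4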